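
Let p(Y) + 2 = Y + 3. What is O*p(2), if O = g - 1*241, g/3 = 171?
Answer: 816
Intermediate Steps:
g = 513 (g = 3*171 = 513)
O = 272 (O = 513 - 1*241 = 513 - 241 = 272)
p(Y) = 1 + Y (p(Y) = -2 + (Y + 3) = -2 + (3 + Y) = 1 + Y)
O*p(2) = 272*(1 + 2) = 272*3 = 816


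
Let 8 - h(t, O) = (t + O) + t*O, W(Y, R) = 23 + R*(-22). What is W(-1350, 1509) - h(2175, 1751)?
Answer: 3779168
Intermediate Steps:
W(Y, R) = 23 - 22*R
h(t, O) = 8 - O - t - O*t (h(t, O) = 8 - ((t + O) + t*O) = 8 - ((O + t) + O*t) = 8 - (O + t + O*t) = 8 + (-O - t - O*t) = 8 - O - t - O*t)
W(-1350, 1509) - h(2175, 1751) = (23 - 22*1509) - (8 - 1*1751 - 1*2175 - 1*1751*2175) = (23 - 33198) - (8 - 1751 - 2175 - 3808425) = -33175 - 1*(-3812343) = -33175 + 3812343 = 3779168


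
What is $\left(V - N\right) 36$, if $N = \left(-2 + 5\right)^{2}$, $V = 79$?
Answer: $2520$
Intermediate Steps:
$N = 9$ ($N = 3^{2} = 9$)
$\left(V - N\right) 36 = \left(79 - 9\right) 36 = 70 \cdot 36 = 2520$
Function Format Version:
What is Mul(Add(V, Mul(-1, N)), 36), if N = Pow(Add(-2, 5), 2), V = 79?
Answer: 2520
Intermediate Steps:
N = 9 (N = Pow(3, 2) = 9)
Mul(Add(V, Mul(-1, N)), 36) = Mul(Add(79, Mul(-1, 9)), 36) = Mul(Add(79, -9), 36) = Mul(70, 36) = 2520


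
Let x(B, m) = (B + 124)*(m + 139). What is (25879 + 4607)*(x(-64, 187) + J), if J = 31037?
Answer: 1542500142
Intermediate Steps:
x(B, m) = (124 + B)*(139 + m)
(25879 + 4607)*(x(-64, 187) + J) = (25879 + 4607)*((17236 + 124*187 + 139*(-64) - 64*187) + 31037) = 30486*((17236 + 23188 - 8896 - 11968) + 31037) = 30486*(19560 + 31037) = 30486*50597 = 1542500142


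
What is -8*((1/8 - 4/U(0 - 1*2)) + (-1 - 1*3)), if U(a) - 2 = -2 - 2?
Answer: 15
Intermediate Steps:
U(a) = -2 (U(a) = 2 + (-2 - 2) = 2 - 4 = -2)
-8*((1/8 - 4/U(0 - 1*2)) + (-1 - 1*3)) = -8*((1/8 - 4/(-2)) + (-1 - 1*3)) = -8*((1*(⅛) - 4*(-½)) + (-1 - 3)) = -8*((⅛ + 2) - 4) = -8*(17/8 - 4) = -8*(-15/8) = 15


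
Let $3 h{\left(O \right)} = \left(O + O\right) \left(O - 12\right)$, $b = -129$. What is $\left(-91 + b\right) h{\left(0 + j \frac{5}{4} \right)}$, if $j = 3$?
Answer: $\frac{9075}{2} \approx 4537.5$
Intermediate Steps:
$h{\left(O \right)} = \frac{2 O \left(-12 + O\right)}{3}$ ($h{\left(O \right)} = \frac{\left(O + O\right) \left(O - 12\right)}{3} = \frac{2 O \left(-12 + O\right)}{3}$)
$\left(-91 + b\right) h{\left(0 + j \frac{5}{4} \right)} = \left(-91 - 129\right) \frac{2 \left(0 + 3 \cdot \frac{5}{4}\right) \left(-12 + \left(0 + 3 \cdot \frac{5}{4}\right)\right)}{3} = - 220 \frac{2 \left(0 + 3 \cdot 5 \cdot \frac{1}{4}\right) \left(-12 + \left(0 + 3 \cdot 5 \cdot \frac{1}{4}\right)\right)}{3} = - 220 \frac{2 \left(0 + 3 \cdot \frac{5}{4}\right) \left(-12 + \left(0 + 3 \cdot \frac{5}{4}\right)\right)}{3} = - 220 \frac{2 \left(0 + \frac{15}{4}\right) \left(-12 + \left(0 + \frac{15}{4}\right)\right)}{3} = - 220 \cdot \frac{2}{3} \cdot \frac{15}{4} \left(-12 + \frac{15}{4}\right) = - 220 \cdot \frac{2}{3} \cdot \frac{15}{4} \left(- \frac{33}{4}\right) = \left(-220\right) \left(- \frac{165}{8}\right) = \frac{9075}{2}$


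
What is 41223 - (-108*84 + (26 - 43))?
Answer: 50312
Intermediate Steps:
41223 - (-108*84 + (26 - 43)) = 41223 - (-9072 - 17) = 41223 - 1*(-9089) = 41223 + 9089 = 50312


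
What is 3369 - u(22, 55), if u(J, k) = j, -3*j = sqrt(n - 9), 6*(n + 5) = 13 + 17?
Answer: 3369 + I ≈ 3369.0 + 1.0*I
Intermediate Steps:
n = 0 (n = -5 + (13 + 17)/6 = -5 + (1/6)*30 = -5 + 5 = 0)
j = -I (j = -sqrt(0 - 9)/3 = -I ≈ -1.0*I)
u(J, k) = -I
3369 - u(22, 55) = 3369 - (-1)*I = 3369 + I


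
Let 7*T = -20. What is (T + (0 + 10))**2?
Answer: 2500/49 ≈ 51.020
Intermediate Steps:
T = -20/7 (T = (1/7)*(-20) = -20/7 ≈ -2.8571)
(T + (0 + 10))**2 = (-20/7 + (0 + 10))**2 = (-20/7 + 10)**2 = (50/7)**2 = 2500/49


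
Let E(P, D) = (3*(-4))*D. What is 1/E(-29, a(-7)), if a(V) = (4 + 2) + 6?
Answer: -1/144 ≈ -0.0069444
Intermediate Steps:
a(V) = 12 (a(V) = 6 + 6 = 12)
E(P, D) = -12*D
1/E(-29, a(-7)) = 1/(-12*12) = 1/(-144) = -1/144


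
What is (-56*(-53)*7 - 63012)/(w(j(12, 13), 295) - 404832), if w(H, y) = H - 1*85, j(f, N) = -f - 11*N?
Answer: 10559/101268 ≈ 0.10427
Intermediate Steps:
w(H, y) = -85 + H (w(H, y) = H - 85 = -85 + H)
(-56*(-53)*7 - 63012)/(w(j(12, 13), 295) - 404832) = (-56*(-53)*7 - 63012)/((-85 + (-1*12 - 11*13)) - 404832) = (2968*7 - 63012)/((-85 + (-12 - 143)) - 404832) = (20776 - 63012)/((-85 - 155) - 404832) = -42236/(-240 - 404832) = -42236/(-405072) = -42236*(-1/405072) = 10559/101268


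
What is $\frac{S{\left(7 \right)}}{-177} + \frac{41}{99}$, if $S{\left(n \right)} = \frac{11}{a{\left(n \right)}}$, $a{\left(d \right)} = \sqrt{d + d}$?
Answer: $\frac{41}{99} - \frac{11 \sqrt{14}}{2478} \approx 0.39753$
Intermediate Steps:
$a{\left(d \right)} = \sqrt{2} \sqrt{d}$ ($a{\left(d \right)} = \sqrt{2 d} = \sqrt{2} \sqrt{d}$)
$S{\left(n \right)} = \frac{11 \sqrt{2}}{2 \sqrt{n}}$ ($S{\left(n \right)} = \frac{11}{\sqrt{2} \sqrt{n}} = 11 \frac{\sqrt{2}}{2 \sqrt{n}} = \frac{11 \sqrt{2}}{2 \sqrt{n}}$)
$\frac{S{\left(7 \right)}}{-177} + \frac{41}{99} = \frac{\frac{11}{2} \sqrt{2} \frac{1}{\sqrt{7}}}{-177} + \frac{41}{99} = \frac{11 \sqrt{2} \frac{\sqrt{7}}{7}}{2} \left(- \frac{1}{177}\right) + 41 \cdot \frac{1}{99} = \frac{11 \sqrt{14}}{14} \left(- \frac{1}{177}\right) + \frac{41}{99} = - \frac{11 \sqrt{14}}{2478} + \frac{41}{99} = \frac{41}{99} - \frac{11 \sqrt{14}}{2478}$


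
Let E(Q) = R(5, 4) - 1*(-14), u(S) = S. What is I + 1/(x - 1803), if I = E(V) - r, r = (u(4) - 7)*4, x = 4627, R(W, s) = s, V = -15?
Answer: 84721/2824 ≈ 30.000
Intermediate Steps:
E(Q) = 18 (E(Q) = 4 - 1*(-14) = 4 + 14 = 18)
r = -12 (r = (4 - 7)*4 = -3*4 = -12)
I = 30 (I = 18 - 1*(-12) = 18 + 12 = 30)
I + 1/(x - 1803) = 30 + 1/(4627 - 1803) = 30 + 1/2824 = 84721/2824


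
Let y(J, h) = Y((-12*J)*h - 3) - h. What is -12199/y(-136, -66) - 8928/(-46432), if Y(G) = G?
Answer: 47734820/156198699 ≈ 0.30560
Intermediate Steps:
y(J, h) = -3 - h - 12*J*h (y(J, h) = ((-12*J)*h - 3) - h = (-12*J*h - 3) - h = (-3 - 12*J*h) - h = -3 - h - 12*J*h)
-12199/y(-136, -66) - 8928/(-46432) = -12199/(-3 - 1*(-66) - 12*(-136)*(-66)) - 8928/(-46432) = -12199/(-3 + 66 - 107712) - 8928*(-1/46432) = -12199/(-107649) + 279/1451 = -12199*(-1/107649) + 279/1451 = 12199/107649 + 279/1451 = 47734820/156198699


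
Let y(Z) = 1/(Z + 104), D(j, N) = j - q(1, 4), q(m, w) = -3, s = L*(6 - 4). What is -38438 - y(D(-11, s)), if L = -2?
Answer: -3690049/96 ≈ -38438.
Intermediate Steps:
s = -4 (s = -2*(6 - 4) = -2*2 = -4)
D(j, N) = 3 + j (D(j, N) = j - 1*(-3) = j + 3 = 3 + j)
y(Z) = 1/(104 + Z)
-38438 - y(D(-11, s)) = -38438 - 1/(104 + (3 - 11)) = -38438 - 1/(104 - 8) = -38438 - 1/96 = -3690049/96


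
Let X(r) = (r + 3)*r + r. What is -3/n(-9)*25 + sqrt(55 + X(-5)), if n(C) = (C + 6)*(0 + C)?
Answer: -25/9 + 2*sqrt(15) ≈ 4.9682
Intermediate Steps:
X(r) = r + r*(3 + r) (X(r) = (3 + r)*r + r = r*(3 + r) + r = r + r*(3 + r))
n(C) = C*(6 + C) (n(C) = (6 + C)*C = C*(6 + C))
-3/n(-9)*25 + sqrt(55 + X(-5)) = -3*(-1/(9*(6 - 9)))*25 + sqrt(55 - 5*(4 - 5)) = -3/((-9*(-3)))*25 + sqrt(55 - 5*(-1)) = -3/27*25 + sqrt(55 + 5) = -3*1/27*25 + sqrt(60) = -1/9*25 + 2*sqrt(15) = -25/9 + 2*sqrt(15)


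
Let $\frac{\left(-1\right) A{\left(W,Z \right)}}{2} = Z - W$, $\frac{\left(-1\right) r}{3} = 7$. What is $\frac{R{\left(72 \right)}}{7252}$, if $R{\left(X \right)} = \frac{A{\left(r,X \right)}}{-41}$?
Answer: $\frac{93}{148666} \approx 0.00062556$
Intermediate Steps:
$r = -21$ ($r = \left(-3\right) 7 = -21$)
$A{\left(W,Z \right)} = - 2 Z + 2 W$ ($A{\left(W,Z \right)} = - 2 \left(Z - W\right) = - 2 Z + 2 W$)
$R{\left(X \right)} = \frac{42}{41} + \frac{2 X}{41}$ ($R{\left(X \right)} = \frac{- 2 X + 2 \left(-21\right)}{-41} = \left(- 2 X - 42\right) \left(- \frac{1}{41}\right) = \left(-42 - 2 X\right) \left(- \frac{1}{41}\right) = \frac{42}{41} + \frac{2 X}{41}$)
$\frac{R{\left(72 \right)}}{7252} = \frac{\frac{42}{41} + \frac{2}{41} \cdot 72}{7252} = \left(\frac{42}{41} + \frac{144}{41}\right) \frac{1}{7252} = \frac{186}{41} \cdot \frac{1}{7252} = \frac{93}{148666}$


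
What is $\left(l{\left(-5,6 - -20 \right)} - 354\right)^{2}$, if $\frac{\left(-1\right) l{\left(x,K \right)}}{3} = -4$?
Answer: $116964$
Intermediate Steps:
$l{\left(x,K \right)} = 12$ ($l{\left(x,K \right)} = \left(-3\right) \left(-4\right) = 12$)
$\left(l{\left(-5,6 - -20 \right)} - 354\right)^{2} = \left(12 - 354\right)^{2} = \left(-342\right)^{2} = 116964$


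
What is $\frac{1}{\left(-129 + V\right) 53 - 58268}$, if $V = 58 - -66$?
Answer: $- \frac{1}{58533} \approx -1.7084 \cdot 10^{-5}$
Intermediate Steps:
$V = 124$ ($V = 58 + 66 = 124$)
$\frac{1}{\left(-129 + V\right) 53 - 58268} = \frac{1}{\left(-129 + 124\right) 53 - 58268} = \frac{1}{\left(-5\right) 53 - 58268} = \frac{1}{-265 - 58268} = \frac{1}{-58533} = - \frac{1}{58533}$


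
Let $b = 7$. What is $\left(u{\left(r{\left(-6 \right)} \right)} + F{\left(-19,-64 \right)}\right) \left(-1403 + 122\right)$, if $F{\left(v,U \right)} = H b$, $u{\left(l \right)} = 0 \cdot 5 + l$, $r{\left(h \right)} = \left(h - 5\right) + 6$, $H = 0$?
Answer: $6405$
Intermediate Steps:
$r{\left(h \right)} = 1 + h$ ($r{\left(h \right)} = \left(-5 + h\right) + 6 = 1 + h$)
$u{\left(l \right)} = l$ ($u{\left(l \right)} = 0 + l = l$)
$F{\left(v,U \right)} = 0$ ($F{\left(v,U \right)} = 0 \cdot 7 = 0$)
$\left(u{\left(r{\left(-6 \right)} \right)} + F{\left(-19,-64 \right)}\right) \left(-1403 + 122\right) = \left(\left(1 - 6\right) + 0\right) \left(-1403 + 122\right) = \left(-5 + 0\right) \left(-1281\right) = \left(-5\right) \left(-1281\right) = 6405$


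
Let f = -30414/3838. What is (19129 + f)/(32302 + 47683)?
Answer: 2158432/9028895 ≈ 0.23906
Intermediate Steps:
f = -15207/1919 (f = -30414*1/3838 = -15207/1919 ≈ -7.9244)
(19129 + f)/(32302 + 47683) = (19129 - 15207/1919)/(32302 + 47683) = (36693344/1919)/79985 = (36693344/1919)*(1/79985) = 2158432/9028895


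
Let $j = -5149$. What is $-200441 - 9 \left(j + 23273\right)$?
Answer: $-363557$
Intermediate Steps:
$-200441 - 9 \left(j + 23273\right) = -200441 - 9 \left(-5149 + 23273\right) = -200441 - 9 \cdot 18124 = -200441 - 163116 = -363557$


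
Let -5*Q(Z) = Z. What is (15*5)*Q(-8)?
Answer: 120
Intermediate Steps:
Q(Z) = -Z/5
(15*5)*Q(-8) = (15*5)*(-⅕*(-8)) = 75*(8/5) = 120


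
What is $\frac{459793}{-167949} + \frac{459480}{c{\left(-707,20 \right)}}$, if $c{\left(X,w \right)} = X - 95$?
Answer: $- \frac{38768980253}{67347549} \approx -575.66$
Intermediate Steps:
$c{\left(X,w \right)} = -95 + X$
$\frac{459793}{-167949} + \frac{459480}{c{\left(-707,20 \right)}} = \frac{459793}{-167949} + \frac{459480}{-95 - 707} = 459793 \left(- \frac{1}{167949}\right) + \frac{459480}{-802} = - \frac{459793}{167949} + 459480 \left(- \frac{1}{802}\right) = - \frac{459793}{167949} - \frac{229740}{401} = - \frac{38768980253}{67347549}$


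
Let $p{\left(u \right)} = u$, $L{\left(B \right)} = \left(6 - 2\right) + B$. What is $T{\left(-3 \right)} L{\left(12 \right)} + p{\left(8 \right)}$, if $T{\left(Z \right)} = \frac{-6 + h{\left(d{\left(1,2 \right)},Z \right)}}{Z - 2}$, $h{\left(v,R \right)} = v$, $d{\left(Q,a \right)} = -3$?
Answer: $\frac{184}{5} \approx 36.8$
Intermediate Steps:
$L{\left(B \right)} = 4 + B$
$T{\left(Z \right)} = - \frac{9}{-2 + Z}$ ($T{\left(Z \right)} = \frac{-6 - 3}{Z - 2} = - \frac{9}{-2 + Z}$)
$T{\left(-3 \right)} L{\left(12 \right)} + p{\left(8 \right)} = - \frac{9}{-2 - 3} \left(4 + 12\right) + 8 = - \frac{9}{-5} \cdot 16 + 8 = \left(-9\right) \left(- \frac{1}{5}\right) 16 + 8 = \frac{9}{5} \cdot 16 + 8 = \frac{144}{5} + 8 = \frac{184}{5}$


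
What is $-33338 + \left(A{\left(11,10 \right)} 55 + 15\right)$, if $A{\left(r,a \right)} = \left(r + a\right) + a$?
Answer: $-31618$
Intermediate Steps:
$A{\left(r,a \right)} = r + 2 a$ ($A{\left(r,a \right)} = \left(a + r\right) + a = r + 2 a$)
$-33338 + \left(A{\left(11,10 \right)} 55 + 15\right) = -33338 + \left(\left(11 + 2 \cdot 10\right) 55 + 15\right) = -33338 + \left(\left(11 + 20\right) 55 + 15\right) = -33338 + \left(31 \cdot 55 + 15\right) = -33338 + \left(1705 + 15\right) = -33338 + 1720 = -31618$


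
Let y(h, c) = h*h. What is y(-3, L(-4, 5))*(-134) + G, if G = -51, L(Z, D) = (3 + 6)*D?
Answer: -1257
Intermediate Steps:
L(Z, D) = 9*D
y(h, c) = h**2
y(-3, L(-4, 5))*(-134) + G = (-3)**2*(-134) - 51 = 9*(-134) - 51 = -1206 - 51 = -1257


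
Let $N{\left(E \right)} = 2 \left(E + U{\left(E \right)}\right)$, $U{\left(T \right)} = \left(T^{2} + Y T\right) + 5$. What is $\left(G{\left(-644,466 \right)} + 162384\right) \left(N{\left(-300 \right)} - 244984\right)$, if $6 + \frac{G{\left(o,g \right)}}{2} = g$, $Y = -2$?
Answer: $-10512531696$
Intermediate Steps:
$G{\left(o,g \right)} = -12 + 2 g$
$U{\left(T \right)} = 5 + T^{2} - 2 T$ ($U{\left(T \right)} = \left(T^{2} - 2 T\right) + 5 = 5 + T^{2} - 2 T$)
$N{\left(E \right)} = 10 - 2 E + 2 E^{2}$ ($N{\left(E \right)} = 2 \left(E + \left(5 + E^{2} - 2 E\right)\right) = 2 \left(5 + E^{2} - E\right) = 10 - 2 E + 2 E^{2}$)
$\left(G{\left(-644,466 \right)} + 162384\right) \left(N{\left(-300 \right)} - 244984\right) = \left(\left(-12 + 2 \cdot 466\right) + 162384\right) \left(\left(10 - -600 + 2 \left(-300\right)^{2}\right) - 244984\right) = \left(\left(-12 + 932\right) + 162384\right) \left(\left(10 + 600 + 2 \cdot 90000\right) - 244984\right) = \left(920 + 162384\right) \left(\left(10 + 600 + 180000\right) - 244984\right) = 163304 \left(180610 - 244984\right) = 163304 \left(-64374\right) = -10512531696$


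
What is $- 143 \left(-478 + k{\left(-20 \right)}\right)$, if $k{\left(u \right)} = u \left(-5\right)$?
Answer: $54054$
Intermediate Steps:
$k{\left(u \right)} = - 5 u$
$- 143 \left(-478 + k{\left(-20 \right)}\right) = - 143 \left(-478 - -100\right) = - 143 \left(-478 + 100\right) = \left(-143\right) \left(-378\right) = 54054$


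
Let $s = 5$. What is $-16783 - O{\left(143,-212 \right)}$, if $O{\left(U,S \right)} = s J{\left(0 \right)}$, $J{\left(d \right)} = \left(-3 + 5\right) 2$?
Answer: $-16803$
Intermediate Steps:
$J{\left(d \right)} = 4$ ($J{\left(d \right)} = 2 \cdot 2 = 4$)
$O{\left(U,S \right)} = 20$ ($O{\left(U,S \right)} = 5 \cdot 4 = 20$)
$-16783 - O{\left(143,-212 \right)} = -16783 - 20 = -16803$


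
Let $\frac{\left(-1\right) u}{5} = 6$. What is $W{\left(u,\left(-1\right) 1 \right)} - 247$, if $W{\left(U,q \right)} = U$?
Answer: $-277$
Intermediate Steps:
$u = -30$ ($u = \left(-5\right) 6 = -30$)
$W{\left(u,\left(-1\right) 1 \right)} - 247 = -30 - 247 = -277$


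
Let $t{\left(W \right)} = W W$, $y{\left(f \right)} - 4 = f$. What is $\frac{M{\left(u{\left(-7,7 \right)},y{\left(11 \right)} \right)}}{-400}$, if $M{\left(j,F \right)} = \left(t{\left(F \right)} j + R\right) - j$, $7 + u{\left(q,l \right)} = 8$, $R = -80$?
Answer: $- \frac{9}{25} \approx -0.36$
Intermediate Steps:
$u{\left(q,l \right)} = 1$ ($u{\left(q,l \right)} = -7 + 8 = 1$)
$y{\left(f \right)} = 4 + f$
$t{\left(W \right)} = W^{2}$
$M{\left(j,F \right)} = -80 - j + j F^{2}$ ($M{\left(j,F \right)} = \left(F^{2} j - 80\right) - j = \left(j F^{2} - 80\right) - j = \left(-80 + j F^{2}\right) - j = -80 - j + j F^{2}$)
$\frac{M{\left(u{\left(-7,7 \right)},y{\left(11 \right)} \right)}}{-400} = \frac{-80 - 1 + 1 \left(4 + 11\right)^{2}}{-400} = \left(-80 - 1 + 1 \cdot 15^{2}\right) \left(- \frac{1}{400}\right) = \left(-80 - 1 + 1 \cdot 225\right) \left(- \frac{1}{400}\right) = \left(-80 - 1 + 225\right) \left(- \frac{1}{400}\right) = 144 \left(- \frac{1}{400}\right) = - \frac{9}{25}$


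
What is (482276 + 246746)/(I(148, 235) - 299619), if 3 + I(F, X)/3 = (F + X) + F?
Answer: -729022/298035 ≈ -2.4461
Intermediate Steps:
I(F, X) = -9 + 3*X + 6*F (I(F, X) = -9 + 3*((F + X) + F) = -9 + 3*(X + 2*F) = -9 + (3*X + 6*F) = -9 + 3*X + 6*F)
(482276 + 246746)/(I(148, 235) - 299619) = (482276 + 246746)/((-9 + 3*235 + 6*148) - 299619) = 729022/((-9 + 705 + 888) - 299619) = 729022/(1584 - 299619) = 729022/(-298035) = 729022*(-1/298035) = -729022/298035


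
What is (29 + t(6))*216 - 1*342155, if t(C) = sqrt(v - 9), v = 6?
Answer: -335891 + 216*I*sqrt(3) ≈ -3.3589e+5 + 374.12*I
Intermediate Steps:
t(C) = I*sqrt(3) (t(C) = sqrt(6 - 9) = sqrt(-3) = I*sqrt(3))
(29 + t(6))*216 - 1*342155 = (29 + I*sqrt(3))*216 - 1*342155 = (6264 + 216*I*sqrt(3)) - 342155 = -335891 + 216*I*sqrt(3)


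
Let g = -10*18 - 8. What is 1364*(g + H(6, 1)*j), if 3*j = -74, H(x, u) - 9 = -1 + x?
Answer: -2182400/3 ≈ -7.2747e+5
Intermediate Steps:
g = -188 (g = -180 - 8 = -188)
H(x, u) = 8 + x (H(x, u) = 9 + (-1 + x) = 8 + x)
j = -74/3 (j = (1/3)*(-74) = -74/3 ≈ -24.667)
1364*(g + H(6, 1)*j) = 1364*(-188 + (8 + 6)*(-74/3)) = 1364*(-188 + 14*(-74/3)) = 1364*(-188 - 1036/3) = 1364*(-1600/3) = -2182400/3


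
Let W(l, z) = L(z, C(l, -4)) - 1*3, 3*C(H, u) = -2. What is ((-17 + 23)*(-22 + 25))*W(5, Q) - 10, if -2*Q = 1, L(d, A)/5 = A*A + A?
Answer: -84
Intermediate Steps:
C(H, u) = -2/3 (C(H, u) = (1/3)*(-2) = -2/3)
L(d, A) = 5*A + 5*A**2 (L(d, A) = 5*(A*A + A) = 5*(A**2 + A) = 5*(A + A**2) = 5*A + 5*A**2)
Q = -1/2 (Q = -1/2*1 = -1/2 ≈ -0.50000)
W(l, z) = -37/9 (W(l, z) = 5*(-2/3)*(1 - 2/3) - 1*3 = 5*(-2/3)*(1/3) - 3 = -10/9 - 3 = -37/9)
((-17 + 23)*(-22 + 25))*W(5, Q) - 10 = ((-17 + 23)*(-22 + 25))*(-37/9) - 10 = (6*3)*(-37/9) - 10 = 18*(-37/9) - 10 = -74 - 10 = -84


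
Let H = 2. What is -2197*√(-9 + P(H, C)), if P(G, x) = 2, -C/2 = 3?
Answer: -2197*I*√7 ≈ -5812.7*I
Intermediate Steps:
C = -6 (C = -2*3 = -6)
-2197*√(-9 + P(H, C)) = -2197*√(-9 + 2) = -2197*I*√7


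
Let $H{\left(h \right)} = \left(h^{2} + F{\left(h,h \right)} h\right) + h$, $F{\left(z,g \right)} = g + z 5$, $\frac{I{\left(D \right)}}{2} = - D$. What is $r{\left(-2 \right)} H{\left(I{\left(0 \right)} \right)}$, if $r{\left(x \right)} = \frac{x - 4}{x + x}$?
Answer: $0$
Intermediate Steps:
$I{\left(D \right)} = - 2 D$ ($I{\left(D \right)} = 2 \left(- D\right) = - 2 D$)
$r{\left(x \right)} = \frac{-4 + x}{2 x}$
$F{\left(z,g \right)} = g + 5 z$
$H{\left(h \right)} = h + 7 h^{2}$ ($H{\left(h \right)} = \left(h^{2} + \left(h + 5 h\right) h\right) + h = \left(h^{2} + 6 h h\right) + h = \left(h^{2} + 6 h^{2}\right) + h = 7 h^{2} + h = h + 7 h^{2}$)
$r{\left(-2 \right)} H{\left(I{\left(0 \right)} \right)} = \frac{-4 - 2}{2 \left(-2\right)} \left(-2\right) 0 \left(1 + 7 \left(\left(-2\right) 0\right)\right) = \frac{1}{2} \left(- \frac{1}{2}\right) \left(-6\right) 0 \left(1 + 7 \cdot 0\right) = \frac{3 \cdot 0 \left(1 + 0\right)}{2} = \frac{3 \cdot 0 \cdot 1}{2} = \frac{3}{2} \cdot 0 = 0$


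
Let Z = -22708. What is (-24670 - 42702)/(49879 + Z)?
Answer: -67372/27171 ≈ -2.4796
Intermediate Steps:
(-24670 - 42702)/(49879 + Z) = (-24670 - 42702)/(49879 - 22708) = -67372/27171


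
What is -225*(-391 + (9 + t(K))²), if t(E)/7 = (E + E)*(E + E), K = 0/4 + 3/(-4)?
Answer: -797625/16 ≈ -49852.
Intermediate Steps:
K = -¾ (K = 0*(¼) + 3*(-¼) = 0 - ¾ = -¾ ≈ -0.75000)
t(E) = 28*E² (t(E) = 7*((E + E)*(E + E)) = 7*((2*E)*(2*E)) = 7*(4*E²) = 28*E²)
-225*(-391 + (9 + t(K))²) = -225*(-391 + (9 + 28*(-¾)²)²) = -225*(-391 + (9 + 28*(9/16))²) = -225*(-391 + (9 + 63/4)²) = -225*(-391 + (99/4)²) = -225*(-391 + 9801/16) = -225*3545/16 = -797625/16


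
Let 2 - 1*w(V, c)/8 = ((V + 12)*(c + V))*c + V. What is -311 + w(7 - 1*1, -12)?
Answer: -10711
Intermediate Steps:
w(V, c) = 16 - 8*V - 8*c*(12 + V)*(V + c) (w(V, c) = 16 - 8*(((V + 12)*(c + V))*c + V) = 16 - 8*(((12 + V)*(V + c))*c + V) = 16 - 8*(c*(12 + V)*(V + c) + V) = 16 - 8*(V + c*(12 + V)*(V + c)) = 16 + (-8*V - 8*c*(12 + V)*(V + c)) = 16 - 8*V - 8*c*(12 + V)*(V + c))
-311 + w(7 - 1*1, -12) = -311 + (16 - 96*(-12)**2 - 8*(7 - 1*1) - 96*(7 - 1*1)*(-12) - 8*(7 - 1*1)*(-12)**2 - 8*(-12)*(7 - 1*1)**2) = -311 + (16 - 96*144 - 8*(7 - 1) - 96*(7 - 1)*(-12) - 8*(7 - 1)*144 - 8*(-12)*(7 - 1)**2) = -311 + (16 - 13824 - 8*6 - 96*6*(-12) - 8*6*144 - 8*(-12)*6**2) = -311 + (16 - 13824 - 48 + 6912 - 6912 - 8*(-12)*36) = -311 + (16 - 13824 - 48 + 6912 - 6912 + 3456) = -311 - 10400 = -10711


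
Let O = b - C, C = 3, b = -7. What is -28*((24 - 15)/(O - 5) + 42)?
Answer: -5796/5 ≈ -1159.2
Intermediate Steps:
O = -10 (O = -7 - 1*3 = -7 - 3 = -10)
-28*((24 - 15)/(O - 5) + 42) = -28*((24 - 15)/(-10 - 5) + 42) = -28*(9/(-15) + 42) = -28*(9*(-1/15) + 42) = -28*(-3/5 + 42) = -28*207/5 = -5796/5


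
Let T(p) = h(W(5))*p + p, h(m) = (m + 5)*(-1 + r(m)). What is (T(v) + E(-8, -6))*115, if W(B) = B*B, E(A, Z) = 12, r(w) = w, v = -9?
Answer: -744855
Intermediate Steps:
W(B) = B**2
h(m) = (-1 + m)*(5 + m) (h(m) = (m + 5)*(-1 + m) = (5 + m)*(-1 + m) = (-1 + m)*(5 + m))
T(p) = 721*p (T(p) = (-5 + (5**2)**2 + 4*5**2)*p + p = (-5 + 25**2 + 4*25)*p + p = (-5 + 625 + 100)*p + p = 720*p + p = 721*p)
(T(v) + E(-8, -6))*115 = (721*(-9) + 12)*115 = (-6489 + 12)*115 = -6477*115 = -744855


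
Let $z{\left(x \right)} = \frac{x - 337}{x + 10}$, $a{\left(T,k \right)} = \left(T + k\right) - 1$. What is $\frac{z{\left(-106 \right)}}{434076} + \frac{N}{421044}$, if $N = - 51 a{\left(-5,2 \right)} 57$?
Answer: $\frac{40395029365}{1462120762752} \approx 0.027628$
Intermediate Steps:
$a{\left(T,k \right)} = -1 + T + k$
$N = 11628$ ($N = - 51 \left(-1 - 5 + 2\right) 57 = \left(-51\right) \left(-4\right) 57 = 204 \cdot 57 = 11628$)
$z{\left(x \right)} = \frac{-337 + x}{10 + x}$
$\frac{z{\left(-106 \right)}}{434076} + \frac{N}{421044} = \frac{\frac{1}{10 - 106} \left(-337 - 106\right)}{434076} + \frac{11628}{421044} = \frac{1}{-96} \left(-443\right) \frac{1}{434076} + 11628 \cdot \frac{1}{421044} = \left(- \frac{1}{96}\right) \left(-443\right) \frac{1}{434076} + \frac{969}{35087} = \frac{443}{96} \cdot \frac{1}{434076} + \frac{969}{35087} = \frac{443}{41671296} + \frac{969}{35087} = \frac{40395029365}{1462120762752}$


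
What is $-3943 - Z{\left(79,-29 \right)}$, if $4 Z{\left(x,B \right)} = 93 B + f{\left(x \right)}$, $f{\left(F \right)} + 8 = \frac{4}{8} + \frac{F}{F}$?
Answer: $- \frac{26137}{8} \approx -3267.1$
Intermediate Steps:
$f{\left(F \right)} = - \frac{13}{2}$ ($f{\left(F \right)} = -8 + \left(\frac{4}{8} + \frac{F}{F}\right) = -8 + \left(4 \cdot \frac{1}{8} + 1\right) = -8 + \left(\frac{1}{2} + 1\right) = -8 + \frac{3}{2} = - \frac{13}{2}$)
$Z{\left(x,B \right)} = - \frac{13}{8} + \frac{93 B}{4}$ ($Z{\left(x,B \right)} = \frac{93 B - \frac{13}{2}}{4} = \frac{- \frac{13}{2} + 93 B}{4} = - \frac{13}{8} + \frac{93 B}{4}$)
$-3943 - Z{\left(79,-29 \right)} = -3943 - \left(- \frac{13}{8} + \frac{93}{4} \left(-29\right)\right) = -3943 - \left(- \frac{13}{8} - \frac{2697}{4}\right) = -3943 - - \frac{5407}{8} = -3943 + \frac{5407}{8} = - \frac{26137}{8}$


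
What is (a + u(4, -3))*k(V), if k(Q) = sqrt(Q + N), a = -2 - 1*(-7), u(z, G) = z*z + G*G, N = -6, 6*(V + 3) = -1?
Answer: 5*I*sqrt(330) ≈ 90.829*I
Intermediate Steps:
V = -19/6 (V = -3 + (1/6)*(-1) = -3 - 1/6 = -19/6 ≈ -3.1667)
u(z, G) = G**2 + z**2 (u(z, G) = z**2 + G**2 = G**2 + z**2)
a = 5 (a = -2 + 7 = 5)
k(Q) = sqrt(-6 + Q) (k(Q) = sqrt(Q - 6) = sqrt(-6 + Q))
(a + u(4, -3))*k(V) = (5 + ((-3)**2 + 4**2))*sqrt(-6 - 19/6) = (5 + (9 + 16))*sqrt(-55/6) = (5 + 25)*(I*sqrt(330)/6) = 30*(I*sqrt(330)/6) = 5*I*sqrt(330)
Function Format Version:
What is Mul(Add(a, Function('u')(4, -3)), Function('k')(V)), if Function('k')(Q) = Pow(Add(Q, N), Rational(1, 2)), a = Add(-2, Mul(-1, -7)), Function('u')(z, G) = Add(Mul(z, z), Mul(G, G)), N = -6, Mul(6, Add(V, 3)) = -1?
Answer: Mul(5, I, Pow(330, Rational(1, 2))) ≈ Mul(90.829, I)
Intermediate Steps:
V = Rational(-19, 6) (V = Add(-3, Mul(Rational(1, 6), -1)) = Add(-3, Rational(-1, 6)) = Rational(-19, 6) ≈ -3.1667)
Function('u')(z, G) = Add(Pow(G, 2), Pow(z, 2)) (Function('u')(z, G) = Add(Pow(z, 2), Pow(G, 2)) = Add(Pow(G, 2), Pow(z, 2)))
a = 5 (a = Add(-2, 7) = 5)
Function('k')(Q) = Pow(Add(-6, Q), Rational(1, 2)) (Function('k')(Q) = Pow(Add(Q, -6), Rational(1, 2)) = Pow(Add(-6, Q), Rational(1, 2)))
Mul(Add(a, Function('u')(4, -3)), Function('k')(V)) = Mul(Add(5, Add(Pow(-3, 2), Pow(4, 2))), Pow(Add(-6, Rational(-19, 6)), Rational(1, 2))) = Mul(Add(5, Add(9, 16)), Pow(Rational(-55, 6), Rational(1, 2))) = Mul(Add(5, 25), Mul(Rational(1, 6), I, Pow(330, Rational(1, 2)))) = Mul(30, Mul(Rational(1, 6), I, Pow(330, Rational(1, 2)))) = Mul(5, I, Pow(330, Rational(1, 2)))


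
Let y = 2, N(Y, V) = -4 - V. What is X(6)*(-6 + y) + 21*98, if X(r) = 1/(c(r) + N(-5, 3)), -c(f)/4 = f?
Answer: 63802/31 ≈ 2058.1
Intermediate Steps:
c(f) = -4*f
X(r) = 1/(-7 - 4*r) (X(r) = 1/(-4*r + (-4 - 1*3)) = 1/(-4*r + (-4 - 3)) = 1/(-4*r - 7) = 1/(-7 - 4*r))
X(6)*(-6 + y) + 21*98 = (-1/(7 + 4*6))*(-6 + 2) + 21*98 = -1/(7 + 24)*(-4) + 2058 = -1/31*(-4) + 2058 = 4/31 + 2058 = 63802/31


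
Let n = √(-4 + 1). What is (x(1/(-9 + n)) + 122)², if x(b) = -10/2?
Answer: 13689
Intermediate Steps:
n = I*√3 (n = √(-3) = I*√3 ≈ 1.732*I)
x(b) = -5 (x(b) = -10*½ = -5)
(x(1/(-9 + n)) + 122)² = (-5 + 122)² = 117² = 13689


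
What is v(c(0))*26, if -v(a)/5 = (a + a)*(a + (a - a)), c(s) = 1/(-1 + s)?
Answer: -260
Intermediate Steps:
v(a) = -10*a**2 (v(a) = -5*(a + a)*(a + (a - a)) = -5*2*a*(a + 0) = -5*2*a*a = -10*a**2)
v(c(0))*26 = -10/(-1 + 0)**2*26 = -10*(1/(-1))**2*26 = -10*(-1)**2*26 = -10*1*26 = -10*26 = -260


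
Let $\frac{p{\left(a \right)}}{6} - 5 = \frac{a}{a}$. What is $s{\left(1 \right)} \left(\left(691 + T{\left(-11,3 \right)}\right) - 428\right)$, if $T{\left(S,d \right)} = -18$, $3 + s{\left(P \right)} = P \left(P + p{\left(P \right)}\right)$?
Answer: $8330$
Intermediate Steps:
$p{\left(a \right)} = 36$ ($p{\left(a \right)} = 30 + 6 \frac{a}{a} = 30 + 6 \cdot 1 = 30 + 6 = 36$)
$s{\left(P \right)} = -3 + P \left(36 + P\right)$ ($s{\left(P \right)} = -3 + P \left(P + 36\right) = -3 + P \left(36 + P\right)$)
$s{\left(1 \right)} \left(\left(691 + T{\left(-11,3 \right)}\right) - 428\right) = \left(-3 + 1^{2} + 36 \cdot 1\right) \left(\left(691 - 18\right) - 428\right) = \left(-3 + 1 + 36\right) \left(673 - 428\right) = 34 \cdot 245 = 8330$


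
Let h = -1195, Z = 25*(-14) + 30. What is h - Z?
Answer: -875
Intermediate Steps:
Z = -320 (Z = -350 + 30 = -320)
h - Z = -1195 - 1*(-320) = -1195 + 320 = -875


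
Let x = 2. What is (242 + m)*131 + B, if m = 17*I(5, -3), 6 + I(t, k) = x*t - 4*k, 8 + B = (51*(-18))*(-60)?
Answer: 122406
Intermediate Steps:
B = 55072 (B = -8 + (51*(-18))*(-60) = -8 - 918*(-60) = -8 + 55080 = 55072)
I(t, k) = -6 - 4*k + 2*t (I(t, k) = -6 + (2*t - 4*k) = -6 + (-4*k + 2*t) = -6 - 4*k + 2*t)
m = 272 (m = 17*(-6 - 4*(-3) + 2*5) = 17*(-6 + 12 + 10) = 17*16 = 272)
(242 + m)*131 + B = (242 + 272)*131 + 55072 = 514*131 + 55072 = 67334 + 55072 = 122406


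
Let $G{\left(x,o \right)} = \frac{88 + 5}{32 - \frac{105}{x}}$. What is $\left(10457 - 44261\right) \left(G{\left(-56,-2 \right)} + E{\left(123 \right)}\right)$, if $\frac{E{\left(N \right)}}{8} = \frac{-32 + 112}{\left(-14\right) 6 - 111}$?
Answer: $\frac{63912096}{3523} \approx 18141.0$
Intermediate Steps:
$G{\left(x,o \right)} = \frac{93}{32 - \frac{105}{x}}$
$E{\left(N \right)} = - \frac{128}{39}$ ($E{\left(N \right)} = 8 \frac{-32 + 112}{\left(-14\right) 6 - 111} = 8 \frac{80}{-84 - 111} = 8 \frac{80}{-195} = 8 \cdot 80 \left(- \frac{1}{195}\right) = 8 \left(- \frac{16}{39}\right) = - \frac{128}{39}$)
$\left(10457 - 44261\right) \left(G{\left(-56,-2 \right)} + E{\left(123 \right)}\right) = \left(10457 - 44261\right) \left(93 \left(-56\right) \frac{1}{-105 + 32 \left(-56\right)} - \frac{128}{39}\right) = - 33804 \left(93 \left(-56\right) \frac{1}{-105 - 1792} - \frac{128}{39}\right) = - 33804 \left(93 \left(-56\right) \frac{1}{-1897} - \frac{128}{39}\right) = - 33804 \left(93 \left(-56\right) \left(- \frac{1}{1897}\right) - \frac{128}{39}\right) = - 33804 \left(\frac{744}{271} - \frac{128}{39}\right) = \left(-33804\right) \left(- \frac{5672}{10569}\right) = \frac{63912096}{3523}$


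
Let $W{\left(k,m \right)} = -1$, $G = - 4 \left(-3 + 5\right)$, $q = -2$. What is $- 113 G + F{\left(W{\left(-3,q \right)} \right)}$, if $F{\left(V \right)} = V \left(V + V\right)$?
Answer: $906$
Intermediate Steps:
$G = -8$ ($G = \left(-4\right) 2 = -8$)
$F{\left(V \right)} = 2 V^{2}$ ($F{\left(V \right)} = V 2 V = 2 V^{2}$)
$- 113 G + F{\left(W{\left(-3,q \right)} \right)} = \left(-113\right) \left(-8\right) + 2 \left(-1\right)^{2} = 904 + 2 \cdot 1 = 904 + 2 = 906$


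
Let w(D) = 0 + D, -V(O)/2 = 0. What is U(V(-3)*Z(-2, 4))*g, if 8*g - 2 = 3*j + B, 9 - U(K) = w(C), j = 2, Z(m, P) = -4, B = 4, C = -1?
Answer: 15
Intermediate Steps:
V(O) = 0 (V(O) = -2*0 = 0)
w(D) = D
U(K) = 10 (U(K) = 9 - 1*(-1) = 9 + 1 = 10)
g = 3/2 (g = ¼ + (3*2 + 4)/8 = ¼ + (6 + 4)/8 = ¼ + (⅛)*10 = ¼ + 5/4 = 3/2 ≈ 1.5000)
U(V(-3)*Z(-2, 4))*g = 10*(3/2) = 15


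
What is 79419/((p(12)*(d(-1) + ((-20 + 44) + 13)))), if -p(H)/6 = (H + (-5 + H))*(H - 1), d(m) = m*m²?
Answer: -26473/15048 ≈ -1.7592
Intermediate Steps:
d(m) = m³
p(H) = -6*(-1 + H)*(-5 + 2*H) (p(H) = -6*(H + (-5 + H))*(H - 1) = -6*(-5 + 2*H)*(-1 + H) = -6*(-1 + H)*(-5 + 2*H))
79419/((p(12)*(d(-1) + ((-20 + 44) + 13)))) = 79419/(((-30 - 12*12² + 42*12)*((-1)³ + ((-20 + 44) + 13)))) = 79419/(((-30 - 12*144 + 504)*(-1 + (24 + 13)))) = 79419/(((-30 - 1728 + 504)*(-1 + 37))) = 79419/((-1254*36)) = 79419/(-45144) = 79419*(-1/45144) = -26473/15048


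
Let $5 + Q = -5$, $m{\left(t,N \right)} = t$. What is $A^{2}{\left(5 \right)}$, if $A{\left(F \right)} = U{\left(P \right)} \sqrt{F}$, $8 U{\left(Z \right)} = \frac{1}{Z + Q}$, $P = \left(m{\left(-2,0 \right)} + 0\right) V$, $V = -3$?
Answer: $\frac{5}{1024} \approx 0.0048828$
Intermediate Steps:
$Q = -10$ ($Q = -5 - 5 = -10$)
$P = 6$ ($P = \left(-2 + 0\right) \left(-3\right) = \left(-2\right) \left(-3\right) = 6$)
$U{\left(Z \right)} = \frac{1}{8 \left(-10 + Z\right)}$ ($U{\left(Z \right)} = \frac{1}{8 \left(Z - 10\right)} = \frac{1}{8 \left(-10 + Z\right)}$)
$A{\left(F \right)} = - \frac{\sqrt{F}}{32}$ ($A{\left(F \right)} = \frac{1}{8 \left(-10 + 6\right)} \sqrt{F} = \frac{1}{8 \left(-4\right)} \sqrt{F} = \frac{1}{8} \left(- \frac{1}{4}\right) \sqrt{F} = - \frac{\sqrt{F}}{32}$)
$A^{2}{\left(5 \right)} = \left(- \frac{\sqrt{5}}{32}\right)^{2} = \frac{5}{1024}$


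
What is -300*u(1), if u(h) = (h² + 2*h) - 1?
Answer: -600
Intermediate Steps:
u(h) = -1 + h² + 2*h
-300*u(1) = -300*(-1 + 1² + 2*1) = -300*(-1 + 1 + 2) = -300*2 = -600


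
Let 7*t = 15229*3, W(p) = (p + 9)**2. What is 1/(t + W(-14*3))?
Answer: 7/53310 ≈ 0.00013131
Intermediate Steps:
W(p) = (9 + p)**2
t = 45687/7 (t = (15229*3)/7 = (1/7)*45687 = 45687/7 ≈ 6526.7)
1/(t + W(-14*3)) = 1/(45687/7 + (9 - 14*3)**2) = 1/(45687/7 + (9 - 42)**2) = 1/(45687/7 + (-33)**2) = 1/(45687/7 + 1089) = 1/(53310/7) = 7/53310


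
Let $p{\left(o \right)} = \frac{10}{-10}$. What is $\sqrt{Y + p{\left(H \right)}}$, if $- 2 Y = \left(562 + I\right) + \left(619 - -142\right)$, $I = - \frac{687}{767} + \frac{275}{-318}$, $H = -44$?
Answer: $\frac{i \sqrt{39359850133227}}{243906} \approx 25.722 i$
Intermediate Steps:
$I = - \frac{429391}{243906}$ ($I = \left(-687\right) \frac{1}{767} + 275 \left(- \frac{1}{318}\right) = - \frac{687}{767} - \frac{275}{318} = - \frac{429391}{243906} \approx -1.7605$)
$p{\left(o \right)} = -1$ ($p{\left(o \right)} = 10 \left(- \frac{1}{10}\right) = -1$)
$Y = - \frac{322258247}{487812}$ ($Y = - \frac{\left(562 - \frac{429391}{243906}\right) + \left(619 - -142\right)}{2} = - \frac{\frac{136645781}{243906} + \left(619 + 142\right)}{2} = - \frac{\frac{136645781}{243906} + 761}{2} = \left(- \frac{1}{2}\right) \frac{322258247}{243906} = - \frac{322258247}{487812} \approx -660.62$)
$\sqrt{Y + p{\left(H \right)}} = \sqrt{- \frac{322258247}{487812} - 1} = \sqrt{- \frac{322746059}{487812}} = \frac{i \sqrt{39359850133227}}{243906}$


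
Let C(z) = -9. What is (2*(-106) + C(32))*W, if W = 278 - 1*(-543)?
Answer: -181441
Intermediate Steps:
W = 821 (W = 278 + 543 = 821)
(2*(-106) + C(32))*W = (2*(-106) - 9)*821 = (-212 - 9)*821 = -221*821 = -181441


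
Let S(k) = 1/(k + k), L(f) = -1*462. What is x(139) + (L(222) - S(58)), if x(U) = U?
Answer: -37469/116 ≈ -323.01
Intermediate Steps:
L(f) = -462
S(k) = 1/(2*k)
x(139) + (L(222) - S(58)) = 139 + (-462 - 1/(2*58)) = 139 + (-462 - 1*1/116) = 139 + (-462 - 1/116) = 139 - 53593/116 = -37469/116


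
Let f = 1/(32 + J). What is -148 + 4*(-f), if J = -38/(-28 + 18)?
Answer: -26512/179 ≈ -148.11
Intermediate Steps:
J = 19/5 (J = -38/(-10) = -38*(-⅒) = 19/5 ≈ 3.8000)
f = 5/179 (f = 1/(32 + 19/5) = 1/(179/5) = 5/179 ≈ 0.027933)
-148 + 4*(-f) = -148 + 4*(-1*5/179) = -148 + 4*(-5/179) = -148 - 20/179 = -26512/179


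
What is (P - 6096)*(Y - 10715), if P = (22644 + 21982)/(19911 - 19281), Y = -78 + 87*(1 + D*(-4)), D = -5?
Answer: 17016813482/315 ≈ 5.4022e+7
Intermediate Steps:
Y = 1749 (Y = -78 + 87*(1 - 5*(-4)) = -78 + 87*(1 + 20) = -78 + 87*21 = -78 + 1827 = 1749)
P = 22313/315 (P = 44626/630 = 44626*(1/630) = 22313/315 ≈ 70.835)
(P - 6096)*(Y - 10715) = (22313/315 - 6096)*(1749 - 10715) = -1897927/315*(-8966) = 17016813482/315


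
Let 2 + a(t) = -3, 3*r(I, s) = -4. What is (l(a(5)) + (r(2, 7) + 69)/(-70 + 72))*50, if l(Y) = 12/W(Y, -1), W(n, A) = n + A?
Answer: 4775/3 ≈ 1591.7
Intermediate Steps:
r(I, s) = -4/3 (r(I, s) = (1/3)*(-4) = -4/3)
a(t) = -5 (a(t) = -2 - 3 = -5)
W(n, A) = A + n
l(Y) = 12/(-1 + Y)
(l(a(5)) + (r(2, 7) + 69)/(-70 + 72))*50 = (12/(-1 - 5) + (-4/3 + 69)/(-70 + 72))*50 = (12/(-6) + (203/3)/2)*50 = (12*(-1/6) + (203/3)*(1/2))*50 = (-2 + 203/6)*50 = (191/6)*50 = 4775/3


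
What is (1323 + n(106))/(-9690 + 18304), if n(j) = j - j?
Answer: 1323/8614 ≈ 0.15359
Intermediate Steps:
n(j) = 0
(1323 + n(106))/(-9690 + 18304) = (1323 + 0)/(-9690 + 18304) = 1323/8614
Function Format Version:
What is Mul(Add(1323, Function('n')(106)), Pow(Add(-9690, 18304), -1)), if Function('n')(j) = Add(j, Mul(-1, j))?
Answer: Rational(1323, 8614) ≈ 0.15359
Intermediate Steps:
Function('n')(j) = 0
Mul(Add(1323, Function('n')(106)), Pow(Add(-9690, 18304), -1)) = Mul(Add(1323, 0), Pow(Add(-9690, 18304), -1)) = Mul(1323, Pow(8614, -1)) = Mul(1323, Rational(1, 8614)) = Rational(1323, 8614)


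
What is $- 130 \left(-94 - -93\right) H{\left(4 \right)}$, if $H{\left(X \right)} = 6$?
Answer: $780$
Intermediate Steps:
$- 130 \left(-94 - -93\right) H{\left(4 \right)} = - 130 \left(-94 - -93\right) 6 = - 130 \left(-94 + 93\right) 6 = \left(-130\right) \left(-1\right) 6 = 130 \cdot 6 = 780$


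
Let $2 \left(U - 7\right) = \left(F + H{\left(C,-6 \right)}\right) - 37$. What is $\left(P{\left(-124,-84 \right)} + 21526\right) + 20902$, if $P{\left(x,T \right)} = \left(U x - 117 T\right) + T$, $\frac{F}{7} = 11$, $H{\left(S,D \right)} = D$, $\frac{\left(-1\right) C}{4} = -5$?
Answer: $49196$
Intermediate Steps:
$C = 20$ ($C = \left(-4\right) \left(-5\right) = 20$)
$F = 77$ ($F = 7 \cdot 11 = 77$)
$U = 24$ ($U = 7 + \frac{\left(77 - 6\right) - 37}{2} = 7 + \frac{71 - 37}{2} = 7 + \frac{1}{2} \cdot 34 = 7 + 17 = 24$)
$P{\left(x,T \right)} = - 116 T + 24 x$ ($P{\left(x,T \right)} = \left(24 x - 117 T\right) + T = \left(- 117 T + 24 x\right) + T = - 116 T + 24 x$)
$\left(P{\left(-124,-84 \right)} + 21526\right) + 20902 = \left(\left(\left(-116\right) \left(-84\right) + 24 \left(-124\right)\right) + 21526\right) + 20902 = \left(\left(9744 - 2976\right) + 21526\right) + 20902 = \left(6768 + 21526\right) + 20902 = 28294 + 20902 = 49196$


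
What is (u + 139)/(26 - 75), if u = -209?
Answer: 10/7 ≈ 1.4286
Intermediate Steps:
(u + 139)/(26 - 75) = (-209 + 139)/(26 - 75) = -70/(-49) = -70*(-1/49) = 10/7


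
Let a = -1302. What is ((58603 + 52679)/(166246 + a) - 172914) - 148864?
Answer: -26537619575/82472 ≈ -3.2178e+5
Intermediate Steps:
((58603 + 52679)/(166246 + a) - 172914) - 148864 = ((58603 + 52679)/(166246 - 1302) - 172914) - 148864 = (111282/164944 - 172914) - 148864 = (111282*(1/164944) - 172914) - 148864 = (55641/82472 - 172914) - 148864 = -14260507767/82472 - 148864 = -26537619575/82472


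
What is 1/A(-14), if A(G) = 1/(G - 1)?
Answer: -15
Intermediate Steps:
A(G) = 1/(-1 + G)
1/A(-14) = 1/(1/(-1 - 14)) = 1/(1/(-15)) = 1/(-1/15) = -15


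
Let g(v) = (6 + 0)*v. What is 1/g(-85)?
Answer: -1/510 ≈ -0.0019608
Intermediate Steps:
g(v) = 6*v
1/g(-85) = 1/(6*(-85)) = 1/(-510) = -1/510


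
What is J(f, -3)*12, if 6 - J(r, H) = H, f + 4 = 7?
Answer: 108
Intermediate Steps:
f = 3 (f = -4 + 7 = 3)
J(r, H) = 6 - H
J(f, -3)*12 = (6 - 1*(-3))*12 = (6 + 3)*12 = 9*12 = 108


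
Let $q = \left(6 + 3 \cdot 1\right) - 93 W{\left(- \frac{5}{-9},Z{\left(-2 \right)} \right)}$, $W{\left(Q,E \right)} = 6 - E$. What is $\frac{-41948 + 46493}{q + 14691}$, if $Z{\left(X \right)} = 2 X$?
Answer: $\frac{101}{306} \approx 0.33007$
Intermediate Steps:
$q = -921$ ($q = \left(6 + 3 \cdot 1\right) - 93 \left(6 - 2 \left(-2\right)\right) = \left(6 + 3\right) - 93 \left(6 - -4\right) = 9 - 93 \left(6 + 4\right) = 9 - 930 = -921$)
$\frac{-41948 + 46493}{q + 14691} = \frac{-41948 + 46493}{-921 + 14691} = \frac{4545}{13770} = 4545 \cdot \frac{1}{13770} = \frac{101}{306}$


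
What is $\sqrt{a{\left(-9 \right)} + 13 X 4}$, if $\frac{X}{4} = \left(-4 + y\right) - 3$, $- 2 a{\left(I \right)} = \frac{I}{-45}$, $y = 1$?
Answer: $\frac{i \sqrt{124810}}{10} \approx 35.328 i$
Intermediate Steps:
$a{\left(I \right)} = \frac{I}{90}$ ($a{\left(I \right)} = - \frac{I \frac{1}{-45}}{2} = - \frac{I \left(- \frac{1}{45}\right)}{2} = - \frac{\left(- \frac{1}{45}\right) I}{2} = \frac{I}{90}$)
$X = -24$ ($X = 4 \left(\left(-4 + 1\right) - 3\right) = 4 \left(-3 - 3\right) = 4 \left(-6\right) = -24$)
$\sqrt{a{\left(-9 \right)} + 13 X 4} = \sqrt{\frac{1}{90} \left(-9\right) + 13 \left(-24\right) 4} = \sqrt{- \frac{1}{10} - 1248} = \sqrt{- \frac{12481}{10}} = \frac{i \sqrt{124810}}{10}$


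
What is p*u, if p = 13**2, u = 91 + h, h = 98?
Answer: 31941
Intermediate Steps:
u = 189 (u = 91 + 98 = 189)
p = 169
p*u = 169*189 = 31941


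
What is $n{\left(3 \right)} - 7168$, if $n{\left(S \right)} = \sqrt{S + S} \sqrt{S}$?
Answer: $-7168 + 3 \sqrt{2} \approx -7163.8$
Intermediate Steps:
$n{\left(S \right)} = S \sqrt{2}$ ($n{\left(S \right)} = \sqrt{2 S} \sqrt{S} = \sqrt{2} \sqrt{S} \sqrt{S} = S \sqrt{2}$)
$n{\left(3 \right)} - 7168 = 3 \sqrt{2} - 7168 = -7168 + 3 \sqrt{2}$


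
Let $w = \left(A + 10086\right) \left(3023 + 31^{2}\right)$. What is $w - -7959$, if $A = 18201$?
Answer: $112703367$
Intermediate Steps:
$w = 112695408$ ($w = \left(18201 + 10086\right) \left(3023 + 31^{2}\right) = 28287 \left(3023 + 961\right) = 28287 \cdot 3984 = 112695408$)
$w - -7959 = 112695408 - -7959 = 112695408 + 7959 = 112703367$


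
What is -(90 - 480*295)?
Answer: 141510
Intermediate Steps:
-(90 - 480*295) = -(90 - 141600) = -1*(-141510) = 141510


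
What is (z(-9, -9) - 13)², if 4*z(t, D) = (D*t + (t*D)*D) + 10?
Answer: 119025/4 ≈ 29756.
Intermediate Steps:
z(t, D) = 5/2 + D*t/4 + t*D²/4 (z(t, D) = ((D*t + (t*D)*D) + 10)/4 = ((D*t + (D*t)*D) + 10)/4 = ((D*t + t*D²) + 10)/4 = (10 + D*t + t*D²)/4 = 5/2 + D*t/4 + t*D²/4)
(z(-9, -9) - 13)² = ((5/2 + (¼)*(-9)*(-9) + (¼)*(-9)*(-9)²) - 13)² = ((5/2 + 81/4 + (¼)*(-9)*81) - 13)² = ((5/2 + 81/4 - 729/4) - 13)² = (-319/2 - 13)² = (-345/2)² = 119025/4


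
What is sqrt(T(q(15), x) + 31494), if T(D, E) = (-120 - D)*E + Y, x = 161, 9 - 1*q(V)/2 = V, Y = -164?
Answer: sqrt(13942) ≈ 118.08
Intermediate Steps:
q(V) = 18 - 2*V
T(D, E) = -164 + E*(-120 - D) (T(D, E) = (-120 - D)*E - 164 = E*(-120 - D) - 164 = -164 + E*(-120 - D))
sqrt(T(q(15), x) + 31494) = sqrt((-164 - 120*161 - 1*(18 - 2*15)*161) + 31494) = sqrt((-164 - 19320 - 1*(18 - 30)*161) + 31494) = sqrt((-164 - 19320 - 1*(-12)*161) + 31494) = sqrt((-164 - 19320 + 1932) + 31494) = sqrt(-17552 + 31494) = sqrt(13942)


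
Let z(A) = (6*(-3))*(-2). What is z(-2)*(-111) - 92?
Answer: -4088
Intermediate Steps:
z(A) = 36 (z(A) = -18*(-2) = 36)
z(-2)*(-111) - 92 = 36*(-111) - 92 = -3996 - 92 = -4088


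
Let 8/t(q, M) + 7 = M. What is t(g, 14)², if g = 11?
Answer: 64/49 ≈ 1.3061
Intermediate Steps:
t(q, M) = 8/(-7 + M)
t(g, 14)² = (8/(-7 + 14))² = (8/7)² = 64/49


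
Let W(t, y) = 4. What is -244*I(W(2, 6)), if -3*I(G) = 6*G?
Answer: 1952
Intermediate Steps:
I(G) = -2*G
-244*I(W(2, 6)) = -(-488)*4 = -244*(-8) = 1952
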